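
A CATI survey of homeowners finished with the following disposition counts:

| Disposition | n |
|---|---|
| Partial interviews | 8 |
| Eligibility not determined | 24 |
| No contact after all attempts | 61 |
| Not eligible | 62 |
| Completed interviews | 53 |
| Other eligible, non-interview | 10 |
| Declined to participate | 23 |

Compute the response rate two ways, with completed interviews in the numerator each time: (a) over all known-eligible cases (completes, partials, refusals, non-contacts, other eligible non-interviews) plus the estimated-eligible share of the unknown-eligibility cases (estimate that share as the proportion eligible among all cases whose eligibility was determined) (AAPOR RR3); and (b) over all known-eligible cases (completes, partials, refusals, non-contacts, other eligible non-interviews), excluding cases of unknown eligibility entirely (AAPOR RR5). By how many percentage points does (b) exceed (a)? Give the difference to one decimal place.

3.4

Numerator → 53
Determined eligible → 53 + 8 + 23 + 61 + 10 = 155
e = 155 / (155 + 62) = 155 / 217 = 0.7143
Eligible share of unknowns → 0.7143 × 24 = 17.14
Denom → 155 + 17.14 = 172.14
RR3 = 53 / 172.14 = 0.3079
Denom → 53 + 8 + 23 + 61 + 10 = 155
RR5 = 53 / 155 = 0.3419
Difference = 34.19 − 30.79 = 3.40 percentage points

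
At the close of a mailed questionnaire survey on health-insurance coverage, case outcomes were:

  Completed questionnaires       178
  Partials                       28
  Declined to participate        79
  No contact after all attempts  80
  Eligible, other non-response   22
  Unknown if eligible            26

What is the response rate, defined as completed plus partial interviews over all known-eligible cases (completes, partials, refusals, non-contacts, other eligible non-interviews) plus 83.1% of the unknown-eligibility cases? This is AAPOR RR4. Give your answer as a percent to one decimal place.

50.4%

Numerator: 178 + 28 = 206
Determined eligible: 178 + 28 + 79 + 80 + 22 = 387
e × U: 0.8310 × 26 = 21.61
Denominator: 387 + 21.61 = 408.61
RR4 = 206 / 408.61 = 0.5041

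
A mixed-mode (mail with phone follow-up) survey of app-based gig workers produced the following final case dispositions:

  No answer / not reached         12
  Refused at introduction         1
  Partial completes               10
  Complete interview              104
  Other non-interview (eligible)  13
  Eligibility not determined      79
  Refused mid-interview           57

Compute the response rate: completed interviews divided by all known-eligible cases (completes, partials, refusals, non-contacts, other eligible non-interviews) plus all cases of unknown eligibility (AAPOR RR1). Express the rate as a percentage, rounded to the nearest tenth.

37.7%

Declined to participate = 1 + 57 = 58
Numerator: 104
Denominator: 104 + 10 + 58 + 12 + 13 + 79 = 276
RR1 = 104 / 276 = 0.3768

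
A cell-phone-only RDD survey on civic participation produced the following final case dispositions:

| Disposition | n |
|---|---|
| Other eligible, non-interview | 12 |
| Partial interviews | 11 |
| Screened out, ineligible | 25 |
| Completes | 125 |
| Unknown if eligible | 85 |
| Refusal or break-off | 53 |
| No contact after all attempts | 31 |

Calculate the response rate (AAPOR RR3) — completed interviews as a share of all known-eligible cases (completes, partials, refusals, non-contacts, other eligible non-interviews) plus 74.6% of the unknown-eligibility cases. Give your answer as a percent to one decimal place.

42.3%

Num → 125
Determined eligible → 125 + 11 + 53 + 31 + 12 = 232
Eligible share of unknowns → 0.7460 × 85 = 63.41
Denominator → 232 + 63.41 = 295.41
RR3 = 125 / 295.41 = 0.4231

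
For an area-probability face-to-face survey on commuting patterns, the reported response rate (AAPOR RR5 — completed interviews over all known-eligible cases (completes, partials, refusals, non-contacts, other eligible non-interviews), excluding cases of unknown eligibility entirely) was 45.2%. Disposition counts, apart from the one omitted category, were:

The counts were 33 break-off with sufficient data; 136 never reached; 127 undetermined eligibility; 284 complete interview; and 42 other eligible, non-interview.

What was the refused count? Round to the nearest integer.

RR5 = 284 / D = 0.452
D = 284 / 0.452 = 628.3
Rest of base = 495
refused = 628.3 − 495 ≈ 133

133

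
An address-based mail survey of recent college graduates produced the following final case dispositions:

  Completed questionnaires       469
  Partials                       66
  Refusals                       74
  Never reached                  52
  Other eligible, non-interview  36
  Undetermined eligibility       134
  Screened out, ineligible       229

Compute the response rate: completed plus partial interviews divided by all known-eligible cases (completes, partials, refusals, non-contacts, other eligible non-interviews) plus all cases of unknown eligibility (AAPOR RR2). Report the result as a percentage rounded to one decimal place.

Num = 469 + 66 = 535
Denominator = 469 + 66 + 74 + 52 + 36 + 134 = 831
RR2 = 535 / 831 = 0.6438

64.4%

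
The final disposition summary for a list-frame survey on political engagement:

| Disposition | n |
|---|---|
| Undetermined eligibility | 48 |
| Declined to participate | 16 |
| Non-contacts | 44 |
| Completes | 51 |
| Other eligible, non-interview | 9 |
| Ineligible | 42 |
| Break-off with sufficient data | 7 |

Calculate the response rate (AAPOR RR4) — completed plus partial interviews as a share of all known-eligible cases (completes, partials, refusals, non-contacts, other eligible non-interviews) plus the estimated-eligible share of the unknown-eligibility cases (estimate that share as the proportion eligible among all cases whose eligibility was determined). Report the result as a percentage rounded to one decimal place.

35.6%

Top = 51 + 7 = 58
Known eligible = 51 + 7 + 16 + 44 + 9 = 127
e = 127 / (127 + 42) = 127 / 169 = 0.7515
Eligible share of unknowns = 0.7515 × 48 = 36.07
Denominator = 127 + 36.07 = 163.07
RR4 = 58 / 163.07 = 0.3557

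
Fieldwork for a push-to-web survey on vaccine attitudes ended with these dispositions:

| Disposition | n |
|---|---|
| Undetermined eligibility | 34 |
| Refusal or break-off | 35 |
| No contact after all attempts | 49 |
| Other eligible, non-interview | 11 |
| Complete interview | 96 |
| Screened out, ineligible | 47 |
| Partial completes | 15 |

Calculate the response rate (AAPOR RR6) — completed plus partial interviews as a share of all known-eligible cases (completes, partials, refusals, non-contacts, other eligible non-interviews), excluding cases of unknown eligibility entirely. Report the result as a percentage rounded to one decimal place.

Num = 96 + 15 = 111
Base = 96 + 15 + 35 + 49 + 11 = 206
RR6 = 111 / 206 = 0.5388

53.9%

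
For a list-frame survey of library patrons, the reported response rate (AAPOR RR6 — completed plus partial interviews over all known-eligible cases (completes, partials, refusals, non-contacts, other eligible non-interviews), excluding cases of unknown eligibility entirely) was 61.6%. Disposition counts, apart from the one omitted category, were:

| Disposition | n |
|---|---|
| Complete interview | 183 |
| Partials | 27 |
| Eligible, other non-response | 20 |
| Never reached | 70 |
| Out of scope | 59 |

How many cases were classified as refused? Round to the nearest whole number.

Numerator: 183 + 27 = 210
RR6 = 210 / D = 0.616
D = 210 / 0.616 = 340.9
Rest of base = 300
refused = 340.9 − 300 ≈ 41

41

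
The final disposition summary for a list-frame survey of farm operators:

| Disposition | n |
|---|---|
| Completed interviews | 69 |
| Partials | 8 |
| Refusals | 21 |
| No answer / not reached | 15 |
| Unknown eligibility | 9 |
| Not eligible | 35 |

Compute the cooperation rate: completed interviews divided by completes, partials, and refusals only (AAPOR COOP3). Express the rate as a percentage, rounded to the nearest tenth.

Num = 69
Denominator = 69 + 8 + 21 = 98
COOP3 = 69 / 98 = 0.7041

70.4%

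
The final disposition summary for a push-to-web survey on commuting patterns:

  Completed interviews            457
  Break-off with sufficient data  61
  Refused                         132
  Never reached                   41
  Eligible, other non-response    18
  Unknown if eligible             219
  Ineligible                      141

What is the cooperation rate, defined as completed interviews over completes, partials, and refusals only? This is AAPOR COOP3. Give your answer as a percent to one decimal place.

70.3%

Numerator → 457
Denominator → 457 + 61 + 132 = 650
COOP3 = 457 / 650 = 0.7031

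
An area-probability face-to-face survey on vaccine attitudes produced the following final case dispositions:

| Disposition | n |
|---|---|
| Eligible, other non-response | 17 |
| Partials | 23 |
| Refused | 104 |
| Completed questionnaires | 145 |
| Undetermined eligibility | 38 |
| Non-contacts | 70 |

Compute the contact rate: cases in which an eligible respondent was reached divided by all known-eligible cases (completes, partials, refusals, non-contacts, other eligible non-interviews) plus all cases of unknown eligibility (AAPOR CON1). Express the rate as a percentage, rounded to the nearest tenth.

72.8%

Numerator → 145 + 23 + 104 + 17 = 289
Denominator → 145 + 23 + 104 + 70 + 17 + 38 = 397
CON1 = 289 / 397 = 0.7280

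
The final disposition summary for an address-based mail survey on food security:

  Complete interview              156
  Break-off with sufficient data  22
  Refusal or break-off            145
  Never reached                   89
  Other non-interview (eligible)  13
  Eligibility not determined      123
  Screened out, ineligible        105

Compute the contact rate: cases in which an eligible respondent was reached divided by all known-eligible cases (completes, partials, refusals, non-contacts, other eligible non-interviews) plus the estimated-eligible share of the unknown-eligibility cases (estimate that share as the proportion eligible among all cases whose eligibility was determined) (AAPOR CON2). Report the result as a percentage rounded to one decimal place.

Num → 156 + 22 + 145 + 13 = 336
Determined eligible → 156 + 22 + 145 + 89 + 13 = 425
e = 425 / (425 + 105) = 425 / 530 = 0.8019
e × U → 0.8019 × 123 = 98.63
Denominator → 425 + 98.63 = 523.63
CON2 = 336 / 523.63 = 0.6417

64.2%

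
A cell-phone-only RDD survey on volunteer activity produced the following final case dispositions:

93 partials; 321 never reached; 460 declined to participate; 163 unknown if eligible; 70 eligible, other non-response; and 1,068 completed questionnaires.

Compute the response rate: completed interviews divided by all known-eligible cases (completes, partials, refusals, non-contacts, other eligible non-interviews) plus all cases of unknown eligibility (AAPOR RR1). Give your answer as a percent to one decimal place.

49.1%

Num = 1068
Denominator = 1068 + 93 + 460 + 321 + 70 + 163 = 2175
RR1 = 1068 / 2175 = 0.4910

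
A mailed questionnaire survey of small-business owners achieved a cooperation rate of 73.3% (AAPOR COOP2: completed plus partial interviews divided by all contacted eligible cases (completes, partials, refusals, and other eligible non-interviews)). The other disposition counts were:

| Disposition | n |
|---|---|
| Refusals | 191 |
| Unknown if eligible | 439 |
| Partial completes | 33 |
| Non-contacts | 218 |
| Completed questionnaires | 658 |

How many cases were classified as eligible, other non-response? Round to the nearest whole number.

61

Top = 658 + 33 = 691
COOP2 = 691 / D = 0.733
D = 691 / 0.733 = 942.7
Other denominator terms total 882
eligible, other non-response = 942.7 − 882 ≈ 61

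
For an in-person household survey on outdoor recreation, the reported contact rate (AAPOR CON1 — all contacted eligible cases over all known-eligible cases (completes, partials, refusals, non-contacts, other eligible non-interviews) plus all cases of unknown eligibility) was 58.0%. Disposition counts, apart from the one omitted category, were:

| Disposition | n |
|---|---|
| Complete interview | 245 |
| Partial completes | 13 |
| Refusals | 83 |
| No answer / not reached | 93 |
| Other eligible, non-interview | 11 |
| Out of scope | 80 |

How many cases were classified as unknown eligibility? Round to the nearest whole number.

162

Num → 245 + 13 + 83 + 11 = 352
CON1 = 352 / D = 0.580
D = 352 / 0.580 = 606.9
Other denominator terms total 445
unknown eligibility = 606.9 − 445 ≈ 162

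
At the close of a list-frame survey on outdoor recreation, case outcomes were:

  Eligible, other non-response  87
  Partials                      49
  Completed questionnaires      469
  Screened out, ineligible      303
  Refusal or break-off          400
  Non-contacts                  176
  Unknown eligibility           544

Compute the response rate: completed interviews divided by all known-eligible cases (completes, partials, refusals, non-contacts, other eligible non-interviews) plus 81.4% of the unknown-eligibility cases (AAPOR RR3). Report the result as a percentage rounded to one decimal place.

Num = 469
Eligible (known) = 469 + 49 + 400 + 176 + 87 = 1181
e × U = 0.8140 × 544 = 442.82
Denominator = 1181 + 442.82 = 1623.82
RR3 = 469 / 1623.82 = 0.2888

28.9%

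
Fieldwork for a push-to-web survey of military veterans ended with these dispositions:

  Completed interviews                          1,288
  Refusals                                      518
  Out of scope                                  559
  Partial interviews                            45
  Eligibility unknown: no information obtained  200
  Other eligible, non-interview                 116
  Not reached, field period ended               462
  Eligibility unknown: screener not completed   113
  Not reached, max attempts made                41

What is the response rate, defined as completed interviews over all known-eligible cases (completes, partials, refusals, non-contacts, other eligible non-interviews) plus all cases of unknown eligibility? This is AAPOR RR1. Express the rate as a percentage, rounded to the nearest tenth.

Never reached = 462 + 41 = 503
Undetermined eligibility = 113 + 200 = 313
Top = 1288
Denominator = 1288 + 45 + 518 + 503 + 116 + 313 = 2783
RR1 = 1288 / 2783 = 0.4628

46.3%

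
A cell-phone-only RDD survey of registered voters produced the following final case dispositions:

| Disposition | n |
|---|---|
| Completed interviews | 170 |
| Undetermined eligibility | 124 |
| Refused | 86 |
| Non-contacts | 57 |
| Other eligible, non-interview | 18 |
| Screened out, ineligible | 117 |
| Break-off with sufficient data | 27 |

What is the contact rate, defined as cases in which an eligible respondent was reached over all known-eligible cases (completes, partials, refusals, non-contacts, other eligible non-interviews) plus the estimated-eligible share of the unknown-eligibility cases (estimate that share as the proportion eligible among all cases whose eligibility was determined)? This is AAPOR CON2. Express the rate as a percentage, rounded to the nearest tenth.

66.7%

Num = 170 + 27 + 86 + 18 = 301
Eligible (known) = 170 + 27 + 86 + 57 + 18 = 358
e = 358 / (358 + 117) = 358 / 475 = 0.7537
Eligible share of unknowns = 0.7537 × 124 = 93.46
Denom = 358 + 93.46 = 451.46
CON2 = 301 / 451.46 = 0.6667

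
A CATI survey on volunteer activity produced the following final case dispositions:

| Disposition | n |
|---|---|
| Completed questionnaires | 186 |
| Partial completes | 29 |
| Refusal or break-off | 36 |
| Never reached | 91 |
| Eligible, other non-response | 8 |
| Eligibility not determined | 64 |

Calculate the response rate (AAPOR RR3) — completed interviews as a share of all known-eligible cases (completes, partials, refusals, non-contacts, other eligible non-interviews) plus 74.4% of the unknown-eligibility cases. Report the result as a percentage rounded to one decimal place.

Top = 186
Eligible (known) = 186 + 29 + 36 + 91 + 8 = 350
e × U = 0.7440 × 64 = 47.62
Denominator = 350 + 47.62 = 397.62
RR3 = 186 / 397.62 = 0.4678

46.8%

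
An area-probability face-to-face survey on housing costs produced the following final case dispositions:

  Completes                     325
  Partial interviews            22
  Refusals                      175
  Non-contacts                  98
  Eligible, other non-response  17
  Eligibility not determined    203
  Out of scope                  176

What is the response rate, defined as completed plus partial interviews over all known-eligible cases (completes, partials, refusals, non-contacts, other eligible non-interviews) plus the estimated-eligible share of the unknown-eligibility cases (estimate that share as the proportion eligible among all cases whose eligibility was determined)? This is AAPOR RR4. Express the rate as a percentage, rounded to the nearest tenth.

Numerator: 325 + 22 = 347
Known eligible: 325 + 22 + 175 + 98 + 17 = 637
e = 637 / (637 + 176) = 637 / 813 = 0.7835
Eligible share of unknowns: 0.7835 × 203 = 159.05
Denominator: 637 + 159.05 = 796.05
RR4 = 347 / 796.05 = 0.4359

43.6%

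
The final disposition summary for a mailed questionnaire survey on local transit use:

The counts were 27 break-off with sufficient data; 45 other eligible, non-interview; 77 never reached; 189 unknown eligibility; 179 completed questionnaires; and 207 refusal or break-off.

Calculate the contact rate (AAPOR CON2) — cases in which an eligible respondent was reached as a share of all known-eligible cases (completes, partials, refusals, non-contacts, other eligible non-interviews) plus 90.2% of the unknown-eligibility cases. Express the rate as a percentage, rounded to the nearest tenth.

64.9%

Numerator → 179 + 27 + 207 + 45 = 458
Known eligible → 179 + 27 + 207 + 77 + 45 = 535
e × U → 0.9020 × 189 = 170.48
Base → 535 + 170.48 = 705.48
CON2 = 458 / 705.48 = 0.6492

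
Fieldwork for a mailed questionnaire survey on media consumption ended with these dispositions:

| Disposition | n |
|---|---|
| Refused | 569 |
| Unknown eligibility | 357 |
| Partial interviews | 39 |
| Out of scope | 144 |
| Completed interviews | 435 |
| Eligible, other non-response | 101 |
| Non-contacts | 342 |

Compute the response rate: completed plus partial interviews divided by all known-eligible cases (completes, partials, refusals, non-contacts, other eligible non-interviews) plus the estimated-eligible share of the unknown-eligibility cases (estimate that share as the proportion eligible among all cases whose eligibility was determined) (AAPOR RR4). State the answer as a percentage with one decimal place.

Num: 435 + 39 = 474
Determined eligible: 435 + 39 + 569 + 342 + 101 = 1486
e = 1486 / (1486 + 144) = 1486 / 1630 = 0.9117
Estimated eligible among unknowns: 0.9117 × 357 = 325.48
Denom: 1486 + 325.48 = 1811.48
RR4 = 474 / 1811.48 = 0.2617

26.2%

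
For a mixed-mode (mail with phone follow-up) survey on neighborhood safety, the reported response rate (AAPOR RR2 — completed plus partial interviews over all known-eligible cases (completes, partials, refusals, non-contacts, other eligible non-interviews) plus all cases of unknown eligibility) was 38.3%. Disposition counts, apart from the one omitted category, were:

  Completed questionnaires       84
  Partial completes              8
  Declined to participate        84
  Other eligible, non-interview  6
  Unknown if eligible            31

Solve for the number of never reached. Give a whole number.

Numerator: 84 + 8 = 92
RR2 = 92 / D = 0.383
D = 92 / 0.383 = 240.2
Rest of base = 213
never reached = 240.2 − 213 ≈ 27

27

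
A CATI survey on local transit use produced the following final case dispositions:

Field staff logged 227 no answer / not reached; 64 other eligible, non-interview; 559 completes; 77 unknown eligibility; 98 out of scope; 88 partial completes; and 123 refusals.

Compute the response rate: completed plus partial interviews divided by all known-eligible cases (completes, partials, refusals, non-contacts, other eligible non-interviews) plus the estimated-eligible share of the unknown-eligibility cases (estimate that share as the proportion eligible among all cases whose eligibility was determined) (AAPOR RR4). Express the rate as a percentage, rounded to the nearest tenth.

57.2%

Numerator: 559 + 88 = 647
Eligible (known): 559 + 88 + 123 + 227 + 64 = 1061
e = 1061 / (1061 + 98) = 1061 / 1159 = 0.9154
e × U: 0.9154 × 77 = 70.49
Denominator: 1061 + 70.49 = 1131.49
RR4 = 647 / 1131.49 = 0.5718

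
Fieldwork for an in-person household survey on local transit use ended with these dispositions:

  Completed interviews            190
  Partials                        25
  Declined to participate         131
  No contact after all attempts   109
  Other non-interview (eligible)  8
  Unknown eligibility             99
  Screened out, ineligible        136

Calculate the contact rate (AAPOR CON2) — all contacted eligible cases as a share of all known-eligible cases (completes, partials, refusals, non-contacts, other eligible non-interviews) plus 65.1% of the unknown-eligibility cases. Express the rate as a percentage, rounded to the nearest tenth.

Top = 190 + 25 + 131 + 8 = 354
Eligible (known) = 190 + 25 + 131 + 109 + 8 = 463
e × U = 0.6510 × 99 = 64.45
Denom = 463 + 64.45 = 527.45
CON2 = 354 / 527.45 = 0.6712

67.1%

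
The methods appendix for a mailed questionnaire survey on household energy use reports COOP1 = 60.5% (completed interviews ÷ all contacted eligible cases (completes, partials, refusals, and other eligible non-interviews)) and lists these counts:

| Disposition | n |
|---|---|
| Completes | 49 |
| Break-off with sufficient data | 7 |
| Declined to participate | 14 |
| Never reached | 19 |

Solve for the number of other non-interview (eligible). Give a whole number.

11

COOP1 = 49 / D = 0.605
D = 49 / 0.605 = 81.0
Rest of base = 70
other non-interview (eligible) = 81.0 − 70 ≈ 11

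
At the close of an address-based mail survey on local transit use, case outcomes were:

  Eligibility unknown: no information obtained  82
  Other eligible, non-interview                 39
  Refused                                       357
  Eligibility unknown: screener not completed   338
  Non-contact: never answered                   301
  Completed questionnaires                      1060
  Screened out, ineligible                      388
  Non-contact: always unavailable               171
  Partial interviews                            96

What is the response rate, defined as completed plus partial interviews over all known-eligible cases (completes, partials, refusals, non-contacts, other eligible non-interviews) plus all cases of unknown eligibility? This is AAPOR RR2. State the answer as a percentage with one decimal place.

No contact after all attempts = 301 + 171 = 472
Undetermined eligibility = 338 + 82 = 420
Numerator: 1060 + 96 = 1156
Denom: 1060 + 96 + 357 + 472 + 39 + 420 = 2444
RR2 = 1156 / 2444 = 0.4730

47.3%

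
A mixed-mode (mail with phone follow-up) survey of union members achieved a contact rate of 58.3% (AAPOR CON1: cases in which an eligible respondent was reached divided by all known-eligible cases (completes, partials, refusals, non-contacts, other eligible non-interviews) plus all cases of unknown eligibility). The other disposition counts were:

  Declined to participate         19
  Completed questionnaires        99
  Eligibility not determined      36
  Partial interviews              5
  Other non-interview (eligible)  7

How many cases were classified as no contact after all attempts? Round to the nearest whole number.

57

Numerator → 99 + 5 + 19 + 7 = 130
CON1 = 130 / D = 0.583
D = 130 / 0.583 = 223.0
Other denominator terms total 166
no contact after all attempts = 223.0 − 166 ≈ 57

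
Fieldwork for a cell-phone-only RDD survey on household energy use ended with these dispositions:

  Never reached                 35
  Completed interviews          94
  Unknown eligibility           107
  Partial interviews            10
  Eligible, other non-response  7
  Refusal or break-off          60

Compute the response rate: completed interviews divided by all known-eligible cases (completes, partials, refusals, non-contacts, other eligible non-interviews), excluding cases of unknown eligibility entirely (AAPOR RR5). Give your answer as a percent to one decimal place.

Num → 94
Denom → 94 + 10 + 60 + 35 + 7 = 206
RR5 = 94 / 206 = 0.4563

45.6%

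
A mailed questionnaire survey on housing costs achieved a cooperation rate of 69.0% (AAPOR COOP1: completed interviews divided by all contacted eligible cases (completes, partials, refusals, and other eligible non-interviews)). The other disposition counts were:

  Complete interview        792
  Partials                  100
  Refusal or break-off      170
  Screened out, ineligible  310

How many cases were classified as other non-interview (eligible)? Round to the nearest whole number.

86

COOP1 = 792 / D = 0.690
D = 792 / 0.690 = 1147.8
Remaining denominator categories sum to 1062
other non-interview (eligible) = 1147.8 − 1062 ≈ 86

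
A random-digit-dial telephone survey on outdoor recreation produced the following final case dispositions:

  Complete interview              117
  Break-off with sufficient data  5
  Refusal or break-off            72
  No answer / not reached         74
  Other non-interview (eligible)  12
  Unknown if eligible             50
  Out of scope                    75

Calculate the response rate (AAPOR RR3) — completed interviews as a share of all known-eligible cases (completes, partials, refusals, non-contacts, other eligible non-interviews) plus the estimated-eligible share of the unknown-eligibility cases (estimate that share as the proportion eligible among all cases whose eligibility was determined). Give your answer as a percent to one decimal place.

36.6%

Numerator → 117
Eligible (known) → 117 + 5 + 72 + 74 + 12 = 280
e = 280 / (280 + 75) = 280 / 355 = 0.7887
Estimated eligible among unknowns → 0.7887 × 50 = 39.43
Denominator → 280 + 39.43 = 319.43
RR3 = 117 / 319.43 = 0.3663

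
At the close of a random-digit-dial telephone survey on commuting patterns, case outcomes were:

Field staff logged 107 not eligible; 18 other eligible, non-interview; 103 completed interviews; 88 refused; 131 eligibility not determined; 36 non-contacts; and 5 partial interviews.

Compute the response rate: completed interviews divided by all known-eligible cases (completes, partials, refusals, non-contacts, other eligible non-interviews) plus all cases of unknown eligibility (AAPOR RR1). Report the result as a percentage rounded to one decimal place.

27.0%

Numerator → 103
Base → 103 + 5 + 88 + 36 + 18 + 131 = 381
RR1 = 103 / 381 = 0.2703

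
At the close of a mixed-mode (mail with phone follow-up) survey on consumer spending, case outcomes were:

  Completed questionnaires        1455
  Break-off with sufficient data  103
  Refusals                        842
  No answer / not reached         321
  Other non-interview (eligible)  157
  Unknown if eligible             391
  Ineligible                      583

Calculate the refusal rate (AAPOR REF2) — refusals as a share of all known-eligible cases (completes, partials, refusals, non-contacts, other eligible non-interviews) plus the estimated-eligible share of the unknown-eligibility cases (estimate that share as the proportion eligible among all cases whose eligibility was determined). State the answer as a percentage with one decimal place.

26.3%

Num: 842
Known eligible: 1455 + 103 + 842 + 321 + 157 = 2878
e = 2878 / (2878 + 583) = 2878 / 3461 = 0.8316
e × U: 0.8316 × 391 = 325.16
Base: 2878 + 325.16 = 3203.16
REF2 = 842 / 3203.16 = 0.2629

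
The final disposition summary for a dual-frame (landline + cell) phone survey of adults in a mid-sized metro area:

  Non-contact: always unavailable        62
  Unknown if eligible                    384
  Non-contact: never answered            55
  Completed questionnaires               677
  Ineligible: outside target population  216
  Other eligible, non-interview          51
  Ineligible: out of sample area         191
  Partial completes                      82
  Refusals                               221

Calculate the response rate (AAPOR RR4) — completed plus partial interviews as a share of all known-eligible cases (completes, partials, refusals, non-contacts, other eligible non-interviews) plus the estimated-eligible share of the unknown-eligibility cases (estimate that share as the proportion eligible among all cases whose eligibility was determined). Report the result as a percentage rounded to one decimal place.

53.0%

Never reached = 55 + 62 = 117
Out of scope = 216 + 191 = 407
Num = 677 + 82 = 759
Determined eligible = 677 + 82 + 221 + 117 + 51 = 1148
e = 1148 / (1148 + 407) = 1148 / 1555 = 0.7383
Estimated eligible among unknowns = 0.7383 × 384 = 283.51
Base = 1148 + 283.51 = 1431.51
RR4 = 759 / 1431.51 = 0.5302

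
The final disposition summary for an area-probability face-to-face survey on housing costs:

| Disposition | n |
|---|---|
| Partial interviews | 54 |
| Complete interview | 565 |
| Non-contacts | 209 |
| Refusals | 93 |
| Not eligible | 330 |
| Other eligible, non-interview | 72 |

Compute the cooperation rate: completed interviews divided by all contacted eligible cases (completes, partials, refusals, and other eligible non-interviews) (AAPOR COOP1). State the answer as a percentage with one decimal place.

Num: 565
Denominator: 565 + 54 + 93 + 72 = 784
COOP1 = 565 / 784 = 0.7207

72.1%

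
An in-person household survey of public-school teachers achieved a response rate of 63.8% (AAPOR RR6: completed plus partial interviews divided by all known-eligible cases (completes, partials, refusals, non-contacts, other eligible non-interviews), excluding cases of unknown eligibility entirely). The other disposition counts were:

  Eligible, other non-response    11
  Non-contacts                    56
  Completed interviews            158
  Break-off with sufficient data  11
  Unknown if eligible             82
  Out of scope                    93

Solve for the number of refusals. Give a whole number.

Num: 158 + 11 = 169
RR6 = 169 / D = 0.638
D = 169 / 0.638 = 264.9
Remaining denominator categories sum to 236
refusals = 264.9 − 236 ≈ 29

29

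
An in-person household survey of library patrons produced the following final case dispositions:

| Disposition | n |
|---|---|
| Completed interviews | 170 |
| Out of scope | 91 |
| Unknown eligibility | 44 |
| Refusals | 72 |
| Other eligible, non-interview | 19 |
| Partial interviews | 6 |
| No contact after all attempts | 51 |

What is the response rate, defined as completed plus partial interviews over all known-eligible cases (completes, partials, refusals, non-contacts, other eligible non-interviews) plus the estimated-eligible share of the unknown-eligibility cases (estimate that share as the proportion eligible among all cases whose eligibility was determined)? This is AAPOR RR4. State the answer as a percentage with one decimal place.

50.0%

Top = 170 + 6 = 176
Determined eligible = 170 + 6 + 72 + 51 + 19 = 318
e = 318 / (318 + 91) = 318 / 409 = 0.7775
Estimated eligible among unknowns = 0.7775 × 44 = 34.21
Base = 318 + 34.21 = 352.21
RR4 = 176 / 352.21 = 0.4997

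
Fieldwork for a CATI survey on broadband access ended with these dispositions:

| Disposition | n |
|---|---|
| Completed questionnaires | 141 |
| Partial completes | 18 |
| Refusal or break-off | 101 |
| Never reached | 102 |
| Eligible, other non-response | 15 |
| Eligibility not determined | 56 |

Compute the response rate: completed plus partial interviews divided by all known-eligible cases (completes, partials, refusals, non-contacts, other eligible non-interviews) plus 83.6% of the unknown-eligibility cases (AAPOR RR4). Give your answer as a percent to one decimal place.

Numerator = 141 + 18 = 159
Known eligible = 141 + 18 + 101 + 102 + 15 = 377
e × U = 0.8360 × 56 = 46.82
Denom = 377 + 46.82 = 423.82
RR4 = 159 / 423.82 = 0.3752

37.5%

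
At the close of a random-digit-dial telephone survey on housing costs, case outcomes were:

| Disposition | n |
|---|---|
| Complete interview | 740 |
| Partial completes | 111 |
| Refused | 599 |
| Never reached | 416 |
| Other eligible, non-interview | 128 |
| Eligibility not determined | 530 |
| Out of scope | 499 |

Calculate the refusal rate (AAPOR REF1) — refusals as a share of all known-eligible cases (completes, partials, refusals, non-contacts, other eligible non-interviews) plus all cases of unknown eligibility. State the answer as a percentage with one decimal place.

Numerator → 599
Denominator → 740 + 111 + 599 + 416 + 128 + 530 = 2524
REF1 = 599 / 2524 = 0.2373

23.7%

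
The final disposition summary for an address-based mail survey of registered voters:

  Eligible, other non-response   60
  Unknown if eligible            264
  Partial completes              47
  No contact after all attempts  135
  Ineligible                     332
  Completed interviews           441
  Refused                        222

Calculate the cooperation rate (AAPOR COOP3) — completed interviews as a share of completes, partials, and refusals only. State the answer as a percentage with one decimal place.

Num → 441
Denominator → 441 + 47 + 222 = 710
COOP3 = 441 / 710 = 0.6211

62.1%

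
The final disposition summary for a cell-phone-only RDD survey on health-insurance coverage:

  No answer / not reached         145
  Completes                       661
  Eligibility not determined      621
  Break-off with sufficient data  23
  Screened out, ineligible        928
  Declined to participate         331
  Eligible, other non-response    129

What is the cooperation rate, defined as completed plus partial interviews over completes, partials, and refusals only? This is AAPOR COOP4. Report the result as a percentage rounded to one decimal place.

Top → 661 + 23 = 684
Base → 661 + 23 + 331 = 1015
COOP4 = 684 / 1015 = 0.6739

67.4%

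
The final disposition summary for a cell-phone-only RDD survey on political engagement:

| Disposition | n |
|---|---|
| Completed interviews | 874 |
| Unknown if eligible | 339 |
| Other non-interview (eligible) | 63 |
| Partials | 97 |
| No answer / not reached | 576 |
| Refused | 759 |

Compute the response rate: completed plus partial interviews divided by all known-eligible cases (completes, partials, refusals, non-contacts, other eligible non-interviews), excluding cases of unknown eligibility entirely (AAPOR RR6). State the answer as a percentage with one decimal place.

Num = 874 + 97 = 971
Denom = 874 + 97 + 759 + 576 + 63 = 2369
RR6 = 971 / 2369 = 0.4099

41.0%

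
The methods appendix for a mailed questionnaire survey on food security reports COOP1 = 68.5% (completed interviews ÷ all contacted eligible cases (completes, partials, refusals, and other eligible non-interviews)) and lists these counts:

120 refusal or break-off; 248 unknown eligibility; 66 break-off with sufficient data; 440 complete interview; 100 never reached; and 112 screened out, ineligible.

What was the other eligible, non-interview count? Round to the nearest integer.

16

COOP1 = 440 / D = 0.685
D = 440 / 0.685 = 642.3
Other denominator terms total 626
other eligible, non-interview = 642.3 − 626 ≈ 16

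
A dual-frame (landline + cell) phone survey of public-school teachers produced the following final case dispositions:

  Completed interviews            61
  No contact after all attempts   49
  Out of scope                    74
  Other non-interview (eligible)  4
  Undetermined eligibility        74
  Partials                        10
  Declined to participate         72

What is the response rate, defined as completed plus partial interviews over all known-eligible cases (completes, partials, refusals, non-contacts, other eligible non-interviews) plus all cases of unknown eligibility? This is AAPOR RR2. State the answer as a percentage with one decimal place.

Top → 61 + 10 = 71
Denominator → 61 + 10 + 72 + 49 + 4 + 74 = 270
RR2 = 71 / 270 = 0.2630

26.3%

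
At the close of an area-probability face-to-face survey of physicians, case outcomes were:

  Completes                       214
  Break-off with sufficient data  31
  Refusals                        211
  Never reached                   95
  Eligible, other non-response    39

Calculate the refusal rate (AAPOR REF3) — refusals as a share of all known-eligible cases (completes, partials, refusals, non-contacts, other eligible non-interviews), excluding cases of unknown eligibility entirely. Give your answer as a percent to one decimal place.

Num = 211
Base = 214 + 31 + 211 + 95 + 39 = 590
REF3 = 211 / 590 = 0.3576

35.8%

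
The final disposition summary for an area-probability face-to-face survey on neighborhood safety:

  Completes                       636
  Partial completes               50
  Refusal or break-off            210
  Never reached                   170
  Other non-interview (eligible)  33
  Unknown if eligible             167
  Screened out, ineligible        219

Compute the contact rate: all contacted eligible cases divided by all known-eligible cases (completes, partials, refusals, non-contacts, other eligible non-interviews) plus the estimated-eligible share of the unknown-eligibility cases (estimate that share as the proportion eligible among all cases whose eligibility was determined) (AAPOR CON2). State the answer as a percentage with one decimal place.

Top = 636 + 50 + 210 + 33 = 929
Known eligible = 636 + 50 + 210 + 170 + 33 = 1099
e = 1099 / (1099 + 219) = 1099 / 1318 = 0.8338
Estimated eligible among unknowns = 0.8338 × 167 = 139.24
Denom = 1099 + 139.24 = 1238.24
CON2 = 929 / 1238.24 = 0.7503

75.0%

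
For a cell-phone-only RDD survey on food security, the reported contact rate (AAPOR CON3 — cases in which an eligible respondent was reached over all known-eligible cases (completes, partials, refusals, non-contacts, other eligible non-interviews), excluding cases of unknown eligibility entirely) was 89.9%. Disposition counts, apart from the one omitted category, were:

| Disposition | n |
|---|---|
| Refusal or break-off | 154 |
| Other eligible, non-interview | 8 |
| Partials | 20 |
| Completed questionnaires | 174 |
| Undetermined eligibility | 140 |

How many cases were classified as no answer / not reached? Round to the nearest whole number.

Top → 174 + 20 + 154 + 8 = 356
CON3 = 356 / D = 0.899
D = 356 / 0.899 = 396.0
Remaining denominator categories sum to 356
no answer / not reached = 396.0 − 356 ≈ 40

40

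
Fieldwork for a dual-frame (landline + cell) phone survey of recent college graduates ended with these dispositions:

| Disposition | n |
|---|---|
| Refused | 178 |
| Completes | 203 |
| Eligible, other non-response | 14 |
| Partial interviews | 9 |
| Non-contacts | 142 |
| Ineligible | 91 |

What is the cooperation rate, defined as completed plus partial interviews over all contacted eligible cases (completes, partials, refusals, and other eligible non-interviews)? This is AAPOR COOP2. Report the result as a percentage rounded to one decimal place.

Numerator → 203 + 9 = 212
Denominator → 203 + 9 + 178 + 14 = 404
COOP2 = 212 / 404 = 0.5248

52.5%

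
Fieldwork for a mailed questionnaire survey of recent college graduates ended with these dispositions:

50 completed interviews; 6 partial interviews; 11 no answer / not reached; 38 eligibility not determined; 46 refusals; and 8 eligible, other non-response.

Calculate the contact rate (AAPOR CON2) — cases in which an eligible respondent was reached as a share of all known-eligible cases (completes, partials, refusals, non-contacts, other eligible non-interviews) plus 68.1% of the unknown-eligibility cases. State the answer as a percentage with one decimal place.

Num → 50 + 6 + 46 + 8 = 110
Known eligible → 50 + 6 + 46 + 11 + 8 = 121
e × U → 0.6810 × 38 = 25.88
Denom → 121 + 25.88 = 146.88
CON2 = 110 / 146.88 = 0.7489

74.9%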